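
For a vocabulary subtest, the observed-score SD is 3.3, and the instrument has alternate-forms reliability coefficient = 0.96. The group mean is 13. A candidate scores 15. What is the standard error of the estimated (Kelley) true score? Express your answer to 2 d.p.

SE_est = SD * √(r(1 − r)) = 3.300 * √0.038 ≈ 3.300 * 0.196 ≈ 0.647

0.65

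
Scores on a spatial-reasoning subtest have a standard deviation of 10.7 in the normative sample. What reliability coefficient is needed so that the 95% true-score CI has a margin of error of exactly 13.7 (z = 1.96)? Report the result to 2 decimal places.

0.57

Required SEM = 13.7 / 1.96 ≈ 6.990
r = 1 − (SEM / SD)² = 1 − (6.990 / 10.7)² ≈ 1 − 0.427 ≈ 0.573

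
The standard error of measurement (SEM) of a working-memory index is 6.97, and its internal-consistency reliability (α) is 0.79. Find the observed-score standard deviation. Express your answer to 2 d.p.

σ = SEM·(1 − r)^(−1/2) ≃ 6.97*2.182 ≃ 15.210

15.21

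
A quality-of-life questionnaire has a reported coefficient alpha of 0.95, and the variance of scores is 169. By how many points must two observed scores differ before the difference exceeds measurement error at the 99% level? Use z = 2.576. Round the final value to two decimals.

10.59

SD = √169 ≈ 13.0000
SEM = 13.0000*√(1 − 0.9500) ≈ 2.9069
Standard error of the difference = 2.9069·√2 ≈ 4.1110
Smallest detectable difference = 2.576*4.1110 ≈ 10.5898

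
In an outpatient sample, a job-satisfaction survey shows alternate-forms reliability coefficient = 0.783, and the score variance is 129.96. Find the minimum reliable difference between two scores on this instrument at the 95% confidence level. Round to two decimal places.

SD = √129.96 ≈ 11.4000
SEM = 11.4000 · √(1 − 0.7830) = 11.4000 · √0.2170 ≈ 11.4000 · 0.4658 ≈ 5.3105
SE_diff = SEM · √2 ≈ 5.3105 · 1.4142 ≈ 7.5102
Smallest detectable difference = 1.96·7.5102 ≈ 14.7199

14.72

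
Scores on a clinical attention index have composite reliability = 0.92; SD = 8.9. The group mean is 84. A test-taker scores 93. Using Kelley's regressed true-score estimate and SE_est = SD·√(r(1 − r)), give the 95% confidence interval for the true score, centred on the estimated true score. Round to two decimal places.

T̂ = r·X + (1 − r)·M = 0.920·93 + 0.080·84 = 85.560 + 6.720 ≃ 92.280
SE_est = SD · √(r(1 − r)) = 8.900 · √0.074 ≃ 8.900 · 0.271 ≃ 2.415
95% CI: 92.280 ± 4.732 ≃ (87.548, 97.012)

[87.55, 97.01]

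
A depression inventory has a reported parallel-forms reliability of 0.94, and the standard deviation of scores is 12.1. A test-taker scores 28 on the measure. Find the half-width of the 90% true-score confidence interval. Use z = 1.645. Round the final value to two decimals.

4.88

The standard error of measurement is 12.1000×√(1 − 0.9400) ≈ 12.1000×0.2449 ≈ 2.9639.
Margin = 1.645 × 2.9639 ≈ 4.8756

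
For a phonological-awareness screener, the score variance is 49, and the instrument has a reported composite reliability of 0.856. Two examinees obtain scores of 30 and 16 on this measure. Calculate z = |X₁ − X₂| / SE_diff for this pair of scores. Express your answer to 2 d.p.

σ = 49^(1/2) = 7.000
SEM = 7.000 × √(1 − 0.856) = 7.000 × √0.144 ≈ 7.000 × 0.379 ≈ 2.656
SE_diff = √2 × SEM ≈ 3.757
z = 14 / 3.757 ≈ 3.727

3.73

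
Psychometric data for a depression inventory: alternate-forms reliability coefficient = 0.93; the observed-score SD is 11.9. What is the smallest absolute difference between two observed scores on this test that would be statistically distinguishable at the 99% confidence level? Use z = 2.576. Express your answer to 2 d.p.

SEM = 11.90000×√(1 − 0.93000) ≃ 3.14844
SE_diff = √2 × SEM ≃ 4.45257
Smallest detectable difference = 2.576×4.45257 ≃ 11.46983

11.47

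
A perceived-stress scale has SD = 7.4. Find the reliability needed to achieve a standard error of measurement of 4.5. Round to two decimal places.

0.63

r = 1 − (SEM / SD)² = 1 − (4.50000 / 7.4)² ≈ 1 − 0.36980 ≈ 0.63020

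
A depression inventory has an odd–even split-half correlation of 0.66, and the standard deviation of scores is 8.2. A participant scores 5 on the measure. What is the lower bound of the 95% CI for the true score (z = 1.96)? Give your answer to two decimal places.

-2.27

r_full = 2·0.66 / (1 + 0.66) ≈ 0.7952
SEM = 8.2000×√(1 − 0.7952) ≈ 3.7111
1.96 × SEM ≈ 7.2737
Lower limit = 5 − 7.2737 ≈ -2.2737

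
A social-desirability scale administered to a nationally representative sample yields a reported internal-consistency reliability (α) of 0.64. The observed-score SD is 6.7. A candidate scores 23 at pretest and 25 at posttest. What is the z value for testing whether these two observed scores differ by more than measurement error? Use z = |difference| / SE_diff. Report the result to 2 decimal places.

SEM = 6.7000 · √(1 − 0.6400) = 6.7000 · √0.3600 ≈ 6.7000 · 0.6000 ≈ 4.0200
SE_diff = SEM · √2 ≈ 4.0200 · 1.4142 ≈ 5.6851
z = 2 / 5.6851 ≈ 0.3518

0.35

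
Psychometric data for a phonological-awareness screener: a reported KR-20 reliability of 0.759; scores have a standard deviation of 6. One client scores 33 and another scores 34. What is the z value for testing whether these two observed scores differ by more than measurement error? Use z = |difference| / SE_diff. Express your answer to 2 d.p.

SEM = 6.0000 * √(1 − 0.7590) = 6.0000 * √0.2410 ≈ 6.0000 * 0.4909 ≈ 2.9455
SE_diff = SEM * √2 ≈ 2.9455 * 1.4142 ≈ 4.1656
z = 1 / 4.1656 ≈ 0.2401

0.24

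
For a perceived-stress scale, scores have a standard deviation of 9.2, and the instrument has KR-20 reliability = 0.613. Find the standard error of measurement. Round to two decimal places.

5.72

SEM = 9.200×√(1 − 0.613) ≈ 5.723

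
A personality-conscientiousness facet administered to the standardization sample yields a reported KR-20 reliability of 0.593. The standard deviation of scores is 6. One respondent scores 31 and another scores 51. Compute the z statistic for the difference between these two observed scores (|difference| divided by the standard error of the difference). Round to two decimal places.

SEM = 6.00000*√(1 − 0.59300) ≈ 3.82779
SE_diff = SEM * √2 ≈ 3.82779 * 1.41421 ≈ 5.41332
z = |31 − 51| / 5.41332 = 20 / 5.41332 ≈ 3.69459

3.69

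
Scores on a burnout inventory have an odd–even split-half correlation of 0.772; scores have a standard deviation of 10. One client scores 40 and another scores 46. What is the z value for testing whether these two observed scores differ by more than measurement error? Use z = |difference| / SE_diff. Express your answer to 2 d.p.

Full-length reliability (Spearman-Brown) = 2(0.772)/(1+0.772) ≈ 0.871
SEM = 10.000 * √(1 − 0.871) = 10.000 * √0.129 ≈ 10.000 * 0.359 ≈ 3.587
SE_diff = SEM * √2 ≈ 3.587 * 1.414 ≈ 5.073
z = 6 / 5.073 ≈ 1.183

1.18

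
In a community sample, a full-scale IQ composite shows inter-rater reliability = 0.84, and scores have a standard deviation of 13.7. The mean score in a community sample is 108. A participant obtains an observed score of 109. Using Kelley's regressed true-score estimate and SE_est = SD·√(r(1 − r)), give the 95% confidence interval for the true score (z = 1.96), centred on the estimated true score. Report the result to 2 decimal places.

T̂ = r·X + (1 − r)·M = 0.84000·109 + 0.16000·108 = 91.56000 + 17.28000 ≈ 108.84000
SE_est = 13.70000·√[r(1 − r)] ≈ 5.02250
95% CI: 108.84000 ± 9.84411 ≈ (98.99589, 118.68411)

[99.00, 118.68]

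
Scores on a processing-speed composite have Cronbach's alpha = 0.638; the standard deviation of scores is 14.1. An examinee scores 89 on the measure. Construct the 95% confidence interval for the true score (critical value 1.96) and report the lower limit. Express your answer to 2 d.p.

SEM = 14.100 × √(1 − 0.638) = 14.100 × √0.362 ≈ 14.100 × 0.602 ≈ 8.483
1.96 × SEM ≈ 16.628
Lower bound: 89 − 16.628 = 72.372

72.37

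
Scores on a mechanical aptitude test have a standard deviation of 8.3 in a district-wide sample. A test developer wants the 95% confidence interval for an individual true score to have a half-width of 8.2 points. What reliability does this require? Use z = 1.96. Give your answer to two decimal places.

SEM needed = half-width / z = 8.2/1.96 ≈ 4.184
Required reliability = 1 − (SEM/SD)² = 1 − 0.254 ≈ 0.746

0.75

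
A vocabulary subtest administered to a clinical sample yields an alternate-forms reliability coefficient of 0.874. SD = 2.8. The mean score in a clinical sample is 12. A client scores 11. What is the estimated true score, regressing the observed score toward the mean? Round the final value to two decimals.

11.13

T̂ = r·X + (1 − r)·M = 0.8740×11 + 0.1260×12 = 9.6140 + 1.5120 ≈ 11.1260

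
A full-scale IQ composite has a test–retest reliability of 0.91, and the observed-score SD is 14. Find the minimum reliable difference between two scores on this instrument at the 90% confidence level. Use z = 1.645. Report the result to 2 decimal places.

9.77

SEM = 14.0000×√(1 − 0.9100) ≈ 4.2000
SE_diff = √2 × SEM ≈ 5.9397
Smallest detectable difference = 1.645×5.9397 ≈ 9.7708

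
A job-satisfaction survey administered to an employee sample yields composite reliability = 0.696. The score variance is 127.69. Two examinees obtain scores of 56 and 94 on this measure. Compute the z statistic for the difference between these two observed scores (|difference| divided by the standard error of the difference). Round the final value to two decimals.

4.31

SD = √127.69 ≃ 11.3000
The standard error of measurement is 11.3000*√(1 − 0.6960) ≃ 11.3000*0.5514 ≃ 6.2304.
SE_diff = √2 * SEM ≃ 8.8111
z = |56 − 94| / 8.8111 = 38 / 8.8111 ≃ 4.3127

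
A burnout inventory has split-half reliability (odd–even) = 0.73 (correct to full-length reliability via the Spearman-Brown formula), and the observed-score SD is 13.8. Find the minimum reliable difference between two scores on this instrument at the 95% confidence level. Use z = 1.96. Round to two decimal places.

15.11

Full-length reliability (Spearman-Brown) = 2(0.73)/(1+0.73) ≃ 0.8439
The standard error of measurement is 13.8000×√(1 − 0.8439) ≃ 13.8000×0.3951 ≃ 5.4518.
SE_diff = √2 × SEM ≃ 7.7100
Minimum reliable difference = 1.96 × SE_diff ≃ 1.96 × 7.7100 ≃ 15.1115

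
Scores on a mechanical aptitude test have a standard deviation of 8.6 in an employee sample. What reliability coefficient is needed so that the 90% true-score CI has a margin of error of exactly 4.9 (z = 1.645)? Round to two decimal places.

Required SEM = 4.9 / 1.645 ≃ 2.9787
r = 1 − (SEM / SD)² = 1 − (2.9787 / 8.6)² ≃ 1 − 0.1200 ≃ 0.8800

0.88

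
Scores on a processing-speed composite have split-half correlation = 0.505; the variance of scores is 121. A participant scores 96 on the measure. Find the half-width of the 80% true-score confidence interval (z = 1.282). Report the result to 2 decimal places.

8.09

σ = 121^(1/2) = 11.0000
Spearman-Brown: r = 2(0.505) / (1 + 0.505) = 1.0100 / 1.5050 ≃ 0.6711
SEM = 11.0000×√(1 − 0.6711) ≃ 6.3085
Margin = 1.282 × 6.3085 ≃ 8.0875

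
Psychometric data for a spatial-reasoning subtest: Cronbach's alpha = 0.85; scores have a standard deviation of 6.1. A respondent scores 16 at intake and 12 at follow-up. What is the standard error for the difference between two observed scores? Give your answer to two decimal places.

SEM = 6.10000·√(1 − 0.85000) ≈ 2.36252
Standard error of the difference = 2.36252·√2 ≈ 3.34111

3.34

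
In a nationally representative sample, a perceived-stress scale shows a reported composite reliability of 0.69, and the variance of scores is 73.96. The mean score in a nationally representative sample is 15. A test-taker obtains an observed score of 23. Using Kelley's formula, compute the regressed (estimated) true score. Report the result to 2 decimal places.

20.52

T̂ = r·X + (1 − r)·M = 0.690×23 + 0.310×15 = 15.870 + 4.650 ≈ 20.520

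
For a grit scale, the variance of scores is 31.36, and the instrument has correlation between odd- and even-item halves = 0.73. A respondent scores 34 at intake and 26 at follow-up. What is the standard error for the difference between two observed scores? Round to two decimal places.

3.13

σ = 31.36^(1/2) = 5.600
r_full = 2·0.73 / (1 + 0.73) ≈ 0.844
The standard error of measurement is 5.600×√(1 − 0.844) ≈ 5.600×0.395 ≈ 2.212.
SE_diff = √2 × SEM ≈ 3.129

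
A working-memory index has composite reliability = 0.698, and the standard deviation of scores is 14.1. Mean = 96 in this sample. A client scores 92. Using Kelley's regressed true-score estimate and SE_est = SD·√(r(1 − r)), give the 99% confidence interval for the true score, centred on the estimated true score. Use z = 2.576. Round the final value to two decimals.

Estimated true score = 0.698*92 + (1 − 0.698)*96 ≈ 93.208
SE_est = SD * √(r(1 − r)) = 14.100 * √0.211 ≈ 14.100 * 0.459 ≈ 6.474
99% CI: 93.208 ± 16.676 ≈ (76.532, 109.884)

[76.53, 109.88]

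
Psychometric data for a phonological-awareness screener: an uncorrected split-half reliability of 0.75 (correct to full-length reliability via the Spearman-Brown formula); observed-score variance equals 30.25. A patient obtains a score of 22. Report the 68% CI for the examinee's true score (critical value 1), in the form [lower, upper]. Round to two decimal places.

σ = 30.25^(1/2) = 5.5000
Full-length reliability (Spearman-Brown) = 2(0.75)/(1+0.75) ≃ 0.8571
SEM = 5.5000*√(1 − 0.8571) ≃ 2.0788
1 * SEM ≃ 2.0788
68% CI: 22 ± 2.0788 = [19.9212, 24.0788]

[19.92, 24.08]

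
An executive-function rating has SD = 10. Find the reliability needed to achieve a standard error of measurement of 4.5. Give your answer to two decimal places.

0.80

Required reliability = 1 − (SEM/SD)² = 1 − 0.203 ≈ 0.797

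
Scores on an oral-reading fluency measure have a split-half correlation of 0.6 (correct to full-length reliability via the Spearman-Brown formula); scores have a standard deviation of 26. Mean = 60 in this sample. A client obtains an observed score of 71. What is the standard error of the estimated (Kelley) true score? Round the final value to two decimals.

Full-length reliability (Spearman-Brown) = 2(0.6)/(1+0.6) ≈ 0.7500
SE_est = SD * √(r(1 − r)) = 26.0000 * √0.1875 ≈ 26.0000 * 0.4330 ≈ 11.2583

11.26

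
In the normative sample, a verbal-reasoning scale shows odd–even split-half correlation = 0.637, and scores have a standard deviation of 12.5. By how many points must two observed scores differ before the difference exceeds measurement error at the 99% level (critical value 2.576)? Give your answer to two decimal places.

21.44

Full-length reliability (Spearman-Brown) = 2(0.637)/(1+0.637) ≈ 0.778
SEM = 12.500 * √(1 − 0.778) = 12.500 * √0.222 ≈ 12.500 * 0.471 ≈ 5.886
Standard error of the difference = 5.886·√2 ≈ 8.324
Smallest detectable difference = 2.576*8.324 ≈ 21.444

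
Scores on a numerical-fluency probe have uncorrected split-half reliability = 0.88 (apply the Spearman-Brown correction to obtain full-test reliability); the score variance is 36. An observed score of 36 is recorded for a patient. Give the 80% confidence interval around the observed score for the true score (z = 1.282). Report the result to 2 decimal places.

[34.06, 37.94]

SD = √36 ≈ 6.000
Full-length reliability (Spearman-Brown) = 2(0.88)/(1+0.88) ≈ 0.936
SEM = 6.000 * √(1 − 0.936) = 6.000 * √0.064 ≈ 6.000 * 0.253 ≈ 1.516
Half-width = 1.282*1.516 ≈ 1.943
CI = 36 ± 1.943 → [34.057, 37.943]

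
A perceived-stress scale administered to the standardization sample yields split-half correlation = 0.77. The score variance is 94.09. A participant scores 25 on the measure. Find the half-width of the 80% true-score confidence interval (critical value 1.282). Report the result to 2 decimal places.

4.48

σ = 94.09^(1/2) = 9.7000
Spearman-Brown: r = 2(0.77) / (1 + 0.77) = 1.5400 / 1.7700 ≈ 0.8701
SEM = 9.7000×√(1 − 0.8701) ≈ 3.4966
Margin = 1.282 × 3.4966 ≈ 4.4827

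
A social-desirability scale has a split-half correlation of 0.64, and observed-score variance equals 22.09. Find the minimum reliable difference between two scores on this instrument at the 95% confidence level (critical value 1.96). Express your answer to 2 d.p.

SD = √22.09 = 4.700
Full-length reliability (Spearman-Brown) = 2(0.64)/(1+0.64) ≈ 0.780
SEM = 4.700·√(1 − 0.780) ≈ 2.202
SE_diff = √2 · SEM ≈ 3.114
Smallest detectable difference = 1.96·3.114 ≈ 6.104

6.10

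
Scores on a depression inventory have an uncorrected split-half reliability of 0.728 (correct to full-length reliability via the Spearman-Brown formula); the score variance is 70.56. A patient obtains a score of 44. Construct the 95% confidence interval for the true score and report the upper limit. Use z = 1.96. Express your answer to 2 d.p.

σ = 70.56^(1/2) = 8.4000
Spearman-Brown: r = 2(0.728) / (1 + 0.728) = 1.4560 / 1.7280 ≈ 0.8426
SEM = 8.4000 * √(1 − 0.8426) = 8.4000 * √0.1574 ≈ 8.4000 * 0.3967 ≈ 3.3327
1.96 * SEM ≈ 6.5320
Upper bound: 44 + 6.5320 = 50.5320

50.53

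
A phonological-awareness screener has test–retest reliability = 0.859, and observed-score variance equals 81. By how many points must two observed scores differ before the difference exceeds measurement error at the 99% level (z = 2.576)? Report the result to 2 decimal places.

12.31

SD = √81 = 9.0000
SEM = 9.0000 × √(1 − 0.8590) = 9.0000 × √0.1410 ≈ 9.0000 × 0.3755 ≈ 3.3795
Standard error of the difference = 3.3795·√2 ≈ 4.7793
Smallest detectable difference = 2.576×4.7793 ≈ 12.3116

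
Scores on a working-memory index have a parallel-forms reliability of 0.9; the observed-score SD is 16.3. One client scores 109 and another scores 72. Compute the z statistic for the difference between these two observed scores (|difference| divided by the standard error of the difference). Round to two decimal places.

SEM = 16.3000·√(1 − 0.9000) ≈ 5.1545
SE_diff = √2 · SEM ≈ 7.2896
z = 37 / 7.2896 ≈ 5.0757

5.08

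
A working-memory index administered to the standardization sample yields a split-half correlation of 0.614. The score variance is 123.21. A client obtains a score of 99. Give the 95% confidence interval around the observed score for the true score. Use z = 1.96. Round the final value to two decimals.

[88.36, 109.64]

SD = √123.21 = 11.100
Spearman-Brown: r = 2(0.614) / (1 + 0.614) = 1.228 / 1.614 ≈ 0.761
SEM = 11.100*√(1 − 0.761) ≈ 5.428
1.96 * SEM ≈ 10.639
95% CI: 99 ± 10.639 = [88.361, 109.639]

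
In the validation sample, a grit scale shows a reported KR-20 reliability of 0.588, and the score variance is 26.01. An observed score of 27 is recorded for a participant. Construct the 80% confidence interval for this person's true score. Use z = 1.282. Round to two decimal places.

SD = √26.01 ≈ 5.100
SEM = 5.100 * √(1 − 0.588) = 5.100 * √0.412 ≈ 5.100 * 0.642 ≈ 3.274
1.282 * SEM ≈ 4.197
Interval: (22.803, 31.197)

[22.80, 31.20]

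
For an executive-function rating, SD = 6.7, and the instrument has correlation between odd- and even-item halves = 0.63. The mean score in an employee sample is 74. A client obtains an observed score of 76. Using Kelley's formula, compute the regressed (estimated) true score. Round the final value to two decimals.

r_full = 2·0.63 / (1 + 0.63) ≃ 0.773
T̂ = r·X + (1 − r)·M = 0.773·76 + 0.227·74 = 58.748 + 16.798 ≃ 75.546

75.55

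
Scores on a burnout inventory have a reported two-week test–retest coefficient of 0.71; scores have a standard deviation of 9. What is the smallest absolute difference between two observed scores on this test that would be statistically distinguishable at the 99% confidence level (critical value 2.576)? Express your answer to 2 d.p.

SEM = 9.000*√(1 − 0.710) ≈ 4.847
Standard error of the difference = 4.847·√2 ≈ 6.854
Minimum reliable difference = 2.576 * SE_diff ≈ 2.576 * 6.854 ≈ 17.656

17.66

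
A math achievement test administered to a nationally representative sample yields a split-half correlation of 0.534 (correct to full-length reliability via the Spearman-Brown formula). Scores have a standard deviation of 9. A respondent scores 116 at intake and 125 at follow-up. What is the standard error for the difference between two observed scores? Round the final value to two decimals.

r_full = 2·0.534 / (1 + 0.534) ≈ 0.6962
SEM = 9.0000 × √(1 − 0.6962) = 9.0000 × √0.3038 ≈ 9.0000 × 0.5512 ≈ 4.9605
Standard error of the difference = 4.9605·√2 ≈ 7.0152

7.02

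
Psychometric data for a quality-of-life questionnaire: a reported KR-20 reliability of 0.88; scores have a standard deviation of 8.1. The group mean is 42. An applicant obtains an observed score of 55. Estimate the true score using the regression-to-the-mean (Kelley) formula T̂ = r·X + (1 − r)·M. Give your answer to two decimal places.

T̂ = r·X + (1 − r)·M = 0.8800·55 + 0.1200·42 = 48.4000 + 5.0400 ≈ 53.4400

53.44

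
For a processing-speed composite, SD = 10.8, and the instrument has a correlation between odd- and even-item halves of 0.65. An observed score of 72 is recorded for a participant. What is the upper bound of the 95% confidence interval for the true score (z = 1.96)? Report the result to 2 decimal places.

81.75

Full-length reliability (Spearman-Brown) = 2(0.65)/(1+0.65) ≈ 0.788
The standard error of measurement is 10.800*√(1 − 0.788) ≈ 10.800*0.461 ≈ 4.974.
Margin = 1.96 * 4.974 ≈ 9.749
Upper limit = 72 + 9.749 ≈ 81.749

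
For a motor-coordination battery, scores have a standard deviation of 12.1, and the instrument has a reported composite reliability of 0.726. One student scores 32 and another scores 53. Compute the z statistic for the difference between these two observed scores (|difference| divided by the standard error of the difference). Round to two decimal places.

2.34

SEM = 12.10000 × √(1 − 0.72600) = 12.10000 × √0.27400 ≃ 12.10000 × 0.52345 ≃ 6.33375
Standard error of the difference = 6.33375·√2 ≃ 8.95727
z = |32 − 53| / 8.95727 = 21 / 8.95727 ≃ 2.34446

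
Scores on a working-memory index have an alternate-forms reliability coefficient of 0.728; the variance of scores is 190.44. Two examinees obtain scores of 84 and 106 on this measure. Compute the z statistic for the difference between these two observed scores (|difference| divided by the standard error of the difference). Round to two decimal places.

2.16

σ = 190.44^(1/2) = 13.8000
SEM = 13.8000×√(1 − 0.7280) ≈ 7.1972
SE_diff = SEM × √2 ≈ 7.1972 × 1.4142 ≈ 10.1784
z = 22 / 10.1784 ≈ 2.1614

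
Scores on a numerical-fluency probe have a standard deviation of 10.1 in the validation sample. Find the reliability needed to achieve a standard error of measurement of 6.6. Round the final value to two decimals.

0.57

Required reliability = 1 − (SEM/SD)² = 1 − 0.427 ≈ 0.573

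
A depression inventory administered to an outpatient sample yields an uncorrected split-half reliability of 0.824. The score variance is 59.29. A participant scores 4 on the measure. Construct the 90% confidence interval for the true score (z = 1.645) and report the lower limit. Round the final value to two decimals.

σ = 59.29^(1/2) = 7.7000
r_full = 2·0.824 / (1 + 0.824) ≈ 0.9035
The standard error of measurement is 7.7000·√(1 − 0.9035) ≈ 7.7000·0.3106 ≈ 2.3919.
Half-width = 1.645·2.3919 ≈ 3.9346
Lower limit = 4 − 3.9346 ≈ 0.0654

0.07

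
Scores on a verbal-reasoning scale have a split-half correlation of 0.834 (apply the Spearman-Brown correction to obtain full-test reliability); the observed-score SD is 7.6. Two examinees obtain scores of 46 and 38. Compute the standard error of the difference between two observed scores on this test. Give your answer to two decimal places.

Spearman-Brown: r = 2(0.834) / (1 + 0.834) = 1.6680 / 1.8340 ≃ 0.9095
SEM = 7.6000 * √(1 − 0.9095) = 7.6000 * √0.0905 ≃ 7.6000 * 0.3009 ≃ 2.2865
SE_diff = √2 * SEM ≃ 3.2336

3.23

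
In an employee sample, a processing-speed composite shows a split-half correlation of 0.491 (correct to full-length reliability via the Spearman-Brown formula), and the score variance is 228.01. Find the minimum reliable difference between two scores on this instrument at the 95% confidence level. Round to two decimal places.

24.46

σ = 228.01^(1/2) = 15.10000
Spearman-Brown: r = 2(0.491) / (1 + 0.491) = 0.98200 / 1.49100 ≈ 0.65862
The standard error of measurement is 15.10000*√(1 − 0.65862) ≈ 15.10000*0.58428 ≈ 8.82261.
Standard error of the difference = 8.82261·√2 ≈ 12.47705
Minimum reliable difference = 1.96 * SE_diff ≈ 1.96 * 12.47705 ≈ 24.45502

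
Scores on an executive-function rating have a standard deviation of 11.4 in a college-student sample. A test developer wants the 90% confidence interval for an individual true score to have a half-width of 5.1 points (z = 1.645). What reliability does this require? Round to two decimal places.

Required SEM = 5.1 / 1.645 ≃ 3.100
Required reliability = 1 − (SEM/SD)² = 1 − 0.074 ≃ 0.926

0.93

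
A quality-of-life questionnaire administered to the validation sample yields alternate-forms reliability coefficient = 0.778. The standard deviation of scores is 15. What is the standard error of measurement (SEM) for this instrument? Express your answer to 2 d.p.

SEM = 15.000 · √(1 − 0.778) = 15.000 · √0.222 ≈ 15.000 · 0.471 ≈ 7.068

7.07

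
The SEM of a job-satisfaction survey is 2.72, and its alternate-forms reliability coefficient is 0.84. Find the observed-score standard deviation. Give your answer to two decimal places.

6.80

SD = SEM / √(1 − r) = 2.72 / √0.1600 ≃ 2.72 / 0.4000 ≃ 6.8000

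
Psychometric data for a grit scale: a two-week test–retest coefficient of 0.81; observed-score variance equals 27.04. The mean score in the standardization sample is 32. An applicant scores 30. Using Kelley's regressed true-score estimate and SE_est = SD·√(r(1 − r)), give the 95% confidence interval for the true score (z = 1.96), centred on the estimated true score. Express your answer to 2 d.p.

SD = √27.04 ≃ 5.200
Estimated true score = 0.810·30 + (1 − 0.810)·32 ≃ 30.380
SE_est = SD · √(r(1 − r)) = 5.200 · √0.154 ≃ 5.200 · 0.392 ≃ 2.040
95% CI: 30.380 ± 3.998 ≃ (26.382, 34.378)

[26.38, 34.38]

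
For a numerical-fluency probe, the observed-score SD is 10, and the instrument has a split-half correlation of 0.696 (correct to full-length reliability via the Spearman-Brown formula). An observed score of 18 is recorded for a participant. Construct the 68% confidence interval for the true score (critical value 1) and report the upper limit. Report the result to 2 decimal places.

22.23

r_full = 2·0.696 / (1 + 0.696) ≃ 0.8208
SEM = 10.0000 × √(1 − 0.8208) = 10.0000 × √0.1792 ≃ 10.0000 × 0.4234 ≃ 4.2337
Margin = 1 × 4.2337 ≃ 4.2337
Upper bound: 18 + 4.2337 = 22.2337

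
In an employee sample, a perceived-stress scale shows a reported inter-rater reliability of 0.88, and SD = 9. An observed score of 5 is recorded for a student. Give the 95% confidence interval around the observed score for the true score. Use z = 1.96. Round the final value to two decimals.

The standard error of measurement is 9.000×√(1 − 0.880) ≃ 9.000×0.346 ≃ 3.118.
Margin = 1.96 × 3.118 ≃ 6.111
CI = 5 ± 6.111 → [-1.111, 11.111]

[-1.11, 11.11]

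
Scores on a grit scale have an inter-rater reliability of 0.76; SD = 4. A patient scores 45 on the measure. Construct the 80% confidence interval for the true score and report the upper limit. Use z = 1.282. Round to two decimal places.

SEM = 4.00000×√(1 − 0.76000) ≈ 1.95959
1.282 × SEM ≈ 2.51220
Upper limit = 45 + 2.51220 ≈ 47.51220

47.51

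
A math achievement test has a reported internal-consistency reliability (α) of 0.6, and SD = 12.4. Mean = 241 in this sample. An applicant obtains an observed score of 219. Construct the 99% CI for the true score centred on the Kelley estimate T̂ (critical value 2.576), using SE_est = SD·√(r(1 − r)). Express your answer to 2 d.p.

[212.15, 243.45]

Estimated true score = 0.600·219 + (1 − 0.600)·241 ≃ 227.800
SE_est = SD · √(r(1 − r)) = 12.400 · √0.240 ≃ 12.400 · 0.490 ≃ 6.075
99% CI: 227.800 ± 15.649 ≃ (212.151, 243.449)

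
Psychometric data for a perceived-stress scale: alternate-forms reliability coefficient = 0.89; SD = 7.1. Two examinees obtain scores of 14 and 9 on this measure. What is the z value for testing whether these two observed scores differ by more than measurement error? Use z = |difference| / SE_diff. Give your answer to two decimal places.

SEM = 7.100×√(1 − 0.890) ≈ 2.355
Standard error of the difference = 2.355·√2 ≈ 3.330
z = |14 − 9| / 3.330 = 5 / 3.330 ≈ 1.501

1.50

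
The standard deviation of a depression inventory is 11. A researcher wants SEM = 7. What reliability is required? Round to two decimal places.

r = 1 − (SEM / SD)² = 1 − (7.00000 / 11)² ≈ 1 − 0.40496 ≈ 0.59504

0.60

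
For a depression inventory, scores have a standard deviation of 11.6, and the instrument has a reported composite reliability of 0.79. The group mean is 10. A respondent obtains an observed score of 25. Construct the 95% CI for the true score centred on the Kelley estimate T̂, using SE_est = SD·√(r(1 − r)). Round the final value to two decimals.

[12.59, 31.11]

Estimated true score = 0.790×25 + (1 − 0.790)×10 ≈ 21.850
SE_est = SD × √(r(1 − r)) = 11.600 × √0.166 ≈ 11.600 × 0.407 ≈ 4.725
CI = 21.850 ± 1.96 × 4.725 → [12.589, 31.111]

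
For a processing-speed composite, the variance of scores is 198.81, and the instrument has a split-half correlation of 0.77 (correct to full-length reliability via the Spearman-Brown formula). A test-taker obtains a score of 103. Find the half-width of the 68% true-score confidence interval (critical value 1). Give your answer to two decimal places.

5.08

σ = 198.81^(1/2) = 14.10000
r_full = 2·0.77 / (1 + 0.77) ≃ 0.87006
The standard error of measurement is 14.10000*√(1 − 0.87006) ≃ 14.10000*0.36048 ≃ 5.08272.
Margin = 1 * 5.08272 ≃ 5.08272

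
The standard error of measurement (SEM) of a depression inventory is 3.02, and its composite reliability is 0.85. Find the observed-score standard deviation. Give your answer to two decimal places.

SD = SEM / √(1 − r) = 3.02 / √0.1500 ≃ 3.02 / 0.3873 ≃ 7.7976

7.80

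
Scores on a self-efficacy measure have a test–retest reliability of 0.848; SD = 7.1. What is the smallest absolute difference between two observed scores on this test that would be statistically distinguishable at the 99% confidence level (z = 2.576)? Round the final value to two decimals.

SEM = 7.10000×√(1 − 0.84800) ≈ 2.76809
SE_diff = SEM × √2 ≈ 2.76809 × 1.41421 ≈ 3.91467
Smallest detectable difference = 2.576×3.91467 ≈ 10.08419

10.08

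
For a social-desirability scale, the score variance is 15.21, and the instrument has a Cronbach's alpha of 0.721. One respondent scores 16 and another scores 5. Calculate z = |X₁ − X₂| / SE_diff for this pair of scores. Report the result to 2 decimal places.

3.78

SD = √15.21 = 3.900
SEM = 3.900 * √(1 − 0.721) = 3.900 * √0.279 ≃ 3.900 * 0.528 ≃ 2.060
SE_diff = √2 * SEM ≃ 2.913
z = 11 / 2.913 ≃ 3.776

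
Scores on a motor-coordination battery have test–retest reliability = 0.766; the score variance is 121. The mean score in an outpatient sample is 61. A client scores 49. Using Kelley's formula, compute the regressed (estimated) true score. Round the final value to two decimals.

51.81

Estimated true score = 0.766×49 + (1 − 0.766)×61 ≃ 51.808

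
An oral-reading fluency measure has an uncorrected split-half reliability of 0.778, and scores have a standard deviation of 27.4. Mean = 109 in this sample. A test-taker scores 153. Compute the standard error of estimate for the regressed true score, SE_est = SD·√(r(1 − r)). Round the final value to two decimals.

9.06

r_full = 2·0.778 / (1 + 0.778) ≈ 0.8751
SE_est = SD × √(r(1 − r)) = 27.4000 × √0.1093 ≈ 27.4000 × 0.3306 ≈ 9.0573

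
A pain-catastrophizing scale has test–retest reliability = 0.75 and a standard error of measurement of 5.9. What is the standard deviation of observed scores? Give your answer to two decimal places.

11.80

σ = SEM·(1 − r)^(−1/2) ≈ 5.9×2.000 ≈ 11.800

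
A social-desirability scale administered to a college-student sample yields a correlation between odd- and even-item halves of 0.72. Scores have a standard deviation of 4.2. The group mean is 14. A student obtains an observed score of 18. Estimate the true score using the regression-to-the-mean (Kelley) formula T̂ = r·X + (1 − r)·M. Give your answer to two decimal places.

r_full = 2·0.72 / (1 + 0.72) ≈ 0.83721
T̂ = 0.83721(18) + 0.16279(14) ≈ 17.34884

17.35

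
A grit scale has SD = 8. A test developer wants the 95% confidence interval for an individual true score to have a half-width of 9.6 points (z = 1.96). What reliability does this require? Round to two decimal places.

0.63

SEM needed = half-width / z = 9.6/1.96 ≈ 4.89796
Required reliability = 1 − (SEM/SD)² = 1 − 0.37484 ≈ 0.62516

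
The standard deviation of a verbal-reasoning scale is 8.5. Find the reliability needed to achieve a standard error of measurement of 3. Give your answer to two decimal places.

0.88

r = 1 − (SEM / SD)² = 1 − (3.00000 / 8.5)² ≈ 1 − 0.12457 ≈ 0.87543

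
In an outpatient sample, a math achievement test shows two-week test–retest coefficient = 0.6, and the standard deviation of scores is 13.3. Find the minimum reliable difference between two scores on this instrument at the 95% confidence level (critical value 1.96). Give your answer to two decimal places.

23.32

SEM = 13.30000·√(1 − 0.60000) ≃ 8.41166
SE_diff = √2 · SEM ≃ 11.89588
Minimum reliable difference = 1.96 · SE_diff ≃ 1.96 · 11.89588 ≃ 23.31593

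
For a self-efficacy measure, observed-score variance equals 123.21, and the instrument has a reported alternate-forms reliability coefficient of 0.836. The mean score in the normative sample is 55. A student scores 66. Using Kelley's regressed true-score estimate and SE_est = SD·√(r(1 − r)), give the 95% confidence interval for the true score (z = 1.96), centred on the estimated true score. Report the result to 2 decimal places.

SD = √123.21 ≈ 11.100
T̂ = r·X + (1 − r)·M = 0.836·66 + 0.164·55 = 55.176 + 9.020 ≈ 64.196
SE_est = 11.100·√(0.836·0.164) ≈ 4.110
CI = 64.196 ± 1.96 · 4.110 → [56.140, 72.252]

[56.14, 72.25]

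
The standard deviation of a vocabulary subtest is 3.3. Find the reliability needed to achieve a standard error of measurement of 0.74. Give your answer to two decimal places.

Required reliability = 1 − (SEM/SD)² = 1 − 0.05028 ≃ 0.94972

0.95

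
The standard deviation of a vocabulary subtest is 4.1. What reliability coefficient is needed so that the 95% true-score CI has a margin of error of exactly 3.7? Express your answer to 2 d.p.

0.79

SEM needed = half-width / z = 3.7/1.96 ≈ 1.8878
Required reliability = 1 − (SEM/SD)² = 1 − 0.2120 ≈ 0.7880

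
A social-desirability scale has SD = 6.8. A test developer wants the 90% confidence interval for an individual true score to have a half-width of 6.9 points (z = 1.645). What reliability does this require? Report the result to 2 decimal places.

0.62

SEM needed = half-width / z = 6.9/1.645 ≃ 4.1945
r = 1 − (4.1945/6.8)² ≃ 1 − 0.3805 ≃ 0.6195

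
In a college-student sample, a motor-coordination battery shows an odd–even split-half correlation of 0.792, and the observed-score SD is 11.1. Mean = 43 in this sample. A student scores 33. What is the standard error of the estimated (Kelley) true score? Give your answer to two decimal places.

3.56

r_full = 2·0.792 / (1 + 0.792) ≈ 0.884
SE_est = SD * √(r(1 − r)) = 11.100 * √0.103 ≈ 11.100 * 0.320 ≈ 3.555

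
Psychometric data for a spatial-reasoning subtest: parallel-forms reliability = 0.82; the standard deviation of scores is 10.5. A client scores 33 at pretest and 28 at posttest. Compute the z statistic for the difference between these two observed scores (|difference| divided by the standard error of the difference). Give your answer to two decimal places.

SEM = 10.500 · √(1 − 0.820) = 10.500 · √0.180 ≈ 10.500 · 0.424 ≈ 4.455
SE_diff = SEM · √2 ≈ 4.455 · 1.414 ≈ 6.300
z = |33 − 28| / 6.300 = 5 / 6.300 ≈ 0.794

0.79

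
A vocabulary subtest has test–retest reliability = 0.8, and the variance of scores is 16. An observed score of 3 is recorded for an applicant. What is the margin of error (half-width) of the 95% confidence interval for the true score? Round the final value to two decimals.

3.51

SD = √16 ≈ 4.0000
SEM = 4.0000 · √(1 − 0.8000) = 4.0000 · √0.2000 ≈ 4.0000 · 0.4472 ≈ 1.7889
Half-width = 1.96·1.7889 ≈ 3.5062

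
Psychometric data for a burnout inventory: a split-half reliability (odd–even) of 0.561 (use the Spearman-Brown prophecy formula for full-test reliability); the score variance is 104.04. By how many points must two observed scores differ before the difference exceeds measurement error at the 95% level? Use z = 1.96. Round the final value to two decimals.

SD = √104.04 ≈ 10.200
r_full = 2·0.561 / (1 + 0.561) ≈ 0.719
SEM = 10.200 × √(1 − 0.719) = 10.200 × √0.281 ≈ 10.200 × 0.530 ≈ 5.409
SE_diff = SEM × √2 ≈ 5.409 × 1.414 ≈ 7.650
Smallest detectable difference = 1.96×7.650 ≈ 14.993

14.99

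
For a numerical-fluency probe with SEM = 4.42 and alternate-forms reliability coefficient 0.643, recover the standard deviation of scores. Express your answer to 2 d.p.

7.40

SD = SEM / √(1 − r) = 4.42 / √0.357 ≈ 4.42 / 0.597 ≈ 7.398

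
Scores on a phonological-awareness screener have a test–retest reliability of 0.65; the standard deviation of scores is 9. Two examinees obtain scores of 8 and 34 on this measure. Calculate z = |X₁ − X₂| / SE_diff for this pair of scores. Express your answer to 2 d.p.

3.45

SEM = 9.0000 · √(1 − 0.6500) = 9.0000 · √0.3500 ≈ 9.0000 · 0.5916 ≈ 5.3245
SE_diff = SEM · √2 ≈ 5.3245 · 1.4142 ≈ 7.5299
z = 26 / 7.5299 ≈ 3.4529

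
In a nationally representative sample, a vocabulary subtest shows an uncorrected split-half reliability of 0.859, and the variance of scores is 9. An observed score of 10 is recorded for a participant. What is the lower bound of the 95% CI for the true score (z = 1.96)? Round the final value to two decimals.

8.38

σ = 9^(1/2) = 3.0000
Spearman-Brown: r = 2(0.859) / (1 + 0.859) = 1.7180 / 1.8590 ≃ 0.9242
SEM = 3.0000×√(1 − 0.9242) ≃ 0.8262
Margin = 1.96 × 0.8262 ≃ 1.6194
Lower bound: 10 − 1.6194 = 8.3806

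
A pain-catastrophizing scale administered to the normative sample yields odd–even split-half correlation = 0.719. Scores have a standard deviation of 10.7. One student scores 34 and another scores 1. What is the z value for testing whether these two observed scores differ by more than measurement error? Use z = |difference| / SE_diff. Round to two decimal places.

5.39

Full-length reliability (Spearman-Brown) = 2(0.719)/(1+0.719) ≈ 0.837
The standard error of measurement is 10.700·√(1 − 0.837) ≈ 10.700·0.404 ≈ 4.326.
SE_diff = √2 · SEM ≈ 6.118
z = 33 / 6.118 ≈ 5.394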